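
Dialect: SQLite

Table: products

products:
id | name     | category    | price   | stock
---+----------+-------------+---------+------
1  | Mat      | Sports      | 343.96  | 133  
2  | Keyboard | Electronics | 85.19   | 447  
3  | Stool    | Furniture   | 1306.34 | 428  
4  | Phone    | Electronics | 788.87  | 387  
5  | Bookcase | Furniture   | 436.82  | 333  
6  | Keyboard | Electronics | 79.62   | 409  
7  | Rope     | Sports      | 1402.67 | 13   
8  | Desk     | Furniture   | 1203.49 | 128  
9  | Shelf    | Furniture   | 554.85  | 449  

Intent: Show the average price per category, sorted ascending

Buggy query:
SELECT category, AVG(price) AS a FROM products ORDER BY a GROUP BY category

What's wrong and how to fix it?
Bug: ORDER BY appears before GROUP BY; SQL clause order requires GROUP BY first

Fix: Move ORDER BY to the end, after GROUP BY

Corrected query:
SELECT category, AVG(price) AS a FROM products GROUP BY category ORDER BY a

Result:
category    | a         
------------+-----------
Electronics | 317.893333
Sports      | 873.315   
Furniture   | 875.375   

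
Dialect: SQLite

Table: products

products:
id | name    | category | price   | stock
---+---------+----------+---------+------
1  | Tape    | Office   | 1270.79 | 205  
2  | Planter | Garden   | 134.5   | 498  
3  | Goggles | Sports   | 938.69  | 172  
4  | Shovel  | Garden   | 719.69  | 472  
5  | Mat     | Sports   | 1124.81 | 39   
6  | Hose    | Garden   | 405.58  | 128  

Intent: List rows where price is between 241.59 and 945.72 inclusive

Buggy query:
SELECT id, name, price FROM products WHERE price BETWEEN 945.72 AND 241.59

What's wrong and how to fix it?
Bug: The bounds are reversed; BETWEEN a AND b requires a <= b to match anything

Fix: Swap the bounds so the smaller value comes first

Corrected query:
SELECT id, name, price FROM products WHERE price BETWEEN 241.59 AND 945.72

Result:
id | name    | price 
---+---------+-------
3  | Goggles | 938.69
4  | Shovel  | 719.69
6  | Hose    | 405.58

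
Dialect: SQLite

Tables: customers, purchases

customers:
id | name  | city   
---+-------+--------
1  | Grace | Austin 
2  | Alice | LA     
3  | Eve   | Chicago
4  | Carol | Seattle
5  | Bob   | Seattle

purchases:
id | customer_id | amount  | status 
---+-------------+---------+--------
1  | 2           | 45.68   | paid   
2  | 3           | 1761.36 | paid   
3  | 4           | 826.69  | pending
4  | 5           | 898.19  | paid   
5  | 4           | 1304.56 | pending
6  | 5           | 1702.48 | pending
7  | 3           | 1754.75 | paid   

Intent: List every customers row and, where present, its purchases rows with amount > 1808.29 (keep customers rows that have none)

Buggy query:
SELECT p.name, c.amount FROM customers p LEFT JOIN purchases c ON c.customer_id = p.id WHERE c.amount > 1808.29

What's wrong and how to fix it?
Bug: Filtering c.amount in WHERE discards the NULL rows produced by LEFT JOIN, turning it into an inner join

Fix: Move the right-table condition into the ON clause so unmatched parents are kept

Corrected query:
SELECT p.name, c.amount FROM customers p LEFT JOIN purchases c ON c.customer_id = p.id AND c.amount > 1808.29

Result:
name  | amount
------+-------
Grace | NULL  
Alice | NULL  
Eve   | NULL  
Carol | NULL  
Bob   | NULL  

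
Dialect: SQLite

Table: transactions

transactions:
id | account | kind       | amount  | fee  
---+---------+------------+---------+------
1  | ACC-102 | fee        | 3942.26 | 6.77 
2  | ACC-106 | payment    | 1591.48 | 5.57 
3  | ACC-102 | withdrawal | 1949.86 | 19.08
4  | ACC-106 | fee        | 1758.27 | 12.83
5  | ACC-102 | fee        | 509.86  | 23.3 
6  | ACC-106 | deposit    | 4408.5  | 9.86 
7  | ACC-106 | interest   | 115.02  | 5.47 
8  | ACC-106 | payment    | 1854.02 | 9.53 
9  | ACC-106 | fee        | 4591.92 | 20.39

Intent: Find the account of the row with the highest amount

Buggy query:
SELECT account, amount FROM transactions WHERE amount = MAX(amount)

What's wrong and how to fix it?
Bug: WHERE is evaluated per row; an aggregate over the whole table isn't defined there

Fix: Wrap MAX in a scalar subquery so WHERE compares against a single value

Corrected query:
SELECT account, amount FROM transactions WHERE amount = (SELECT MAX(amount) FROM transactions)

Result:
account | amount 
--------+--------
ACC-106 | 4591.92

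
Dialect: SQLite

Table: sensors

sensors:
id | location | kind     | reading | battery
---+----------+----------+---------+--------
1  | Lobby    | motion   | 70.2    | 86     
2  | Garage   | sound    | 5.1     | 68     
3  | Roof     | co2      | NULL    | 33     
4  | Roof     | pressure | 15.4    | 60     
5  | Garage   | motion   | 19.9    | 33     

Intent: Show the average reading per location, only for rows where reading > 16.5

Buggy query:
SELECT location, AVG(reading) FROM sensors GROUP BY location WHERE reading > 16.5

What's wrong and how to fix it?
Bug: WHERE cannot follow GROUP BY

Fix: Move the WHERE clause before GROUP BY

Corrected query:
SELECT location, AVG(reading) FROM sensors WHERE reading > 16.5 GROUP BY location

Result:
location | AVG(reading)
---------+-------------
Garage   | 19.9        
Lobby    | 70.2        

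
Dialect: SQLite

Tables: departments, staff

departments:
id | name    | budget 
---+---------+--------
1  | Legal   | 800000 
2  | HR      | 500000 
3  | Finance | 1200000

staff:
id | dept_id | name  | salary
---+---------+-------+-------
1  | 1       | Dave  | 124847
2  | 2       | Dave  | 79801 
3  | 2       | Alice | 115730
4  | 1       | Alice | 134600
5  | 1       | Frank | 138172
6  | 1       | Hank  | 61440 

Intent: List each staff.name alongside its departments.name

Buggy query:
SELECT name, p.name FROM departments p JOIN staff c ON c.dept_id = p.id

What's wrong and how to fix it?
Bug: Both tables have a 'name' column; the unqualified reference is ambiguous

Fix: Prefix ambiguous columns with the table alias

Corrected query:
SELECT c.name, p.name FROM departments p JOIN staff c ON c.dept_id = p.id

Result:
name  | name 
------+------
Dave  | Legal
Dave  | HR   
Alice | HR   
Alice | Legal
Frank | Legal
Hank  | Legal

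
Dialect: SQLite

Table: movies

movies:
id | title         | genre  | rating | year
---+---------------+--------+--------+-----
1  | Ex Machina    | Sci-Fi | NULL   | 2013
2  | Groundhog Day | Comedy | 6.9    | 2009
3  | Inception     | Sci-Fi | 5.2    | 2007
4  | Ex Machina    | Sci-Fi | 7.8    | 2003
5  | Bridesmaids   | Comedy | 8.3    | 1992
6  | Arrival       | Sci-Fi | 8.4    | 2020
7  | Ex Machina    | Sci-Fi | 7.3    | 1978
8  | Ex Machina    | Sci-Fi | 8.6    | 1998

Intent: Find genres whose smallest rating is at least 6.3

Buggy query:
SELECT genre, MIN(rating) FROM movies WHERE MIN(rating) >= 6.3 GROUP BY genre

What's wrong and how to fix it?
Bug: MIN() in WHERE is a misuse of aggregate

Fix: Replace WHERE with HAVING after the GROUP BY

Corrected query:
SELECT genre, MIN(rating) FROM movies GROUP BY genre HAVING MIN(rating) >= 6.3

Result:
genre  | MIN(rating)
-------+------------
Comedy | 6.9        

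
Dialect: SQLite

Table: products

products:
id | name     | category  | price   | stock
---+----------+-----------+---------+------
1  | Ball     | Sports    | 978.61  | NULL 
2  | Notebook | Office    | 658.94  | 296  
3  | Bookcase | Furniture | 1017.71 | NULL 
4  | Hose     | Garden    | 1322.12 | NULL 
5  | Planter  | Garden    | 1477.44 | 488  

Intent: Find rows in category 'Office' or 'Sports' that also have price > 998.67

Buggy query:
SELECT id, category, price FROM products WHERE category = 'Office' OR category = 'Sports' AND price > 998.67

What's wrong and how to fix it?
Bug: Without parentheses, AND is evaluated before OR, so the price filter only applies to the 'Sports' branch

Fix: Group the OR with parentheses (or use IN), then AND the threshold

Corrected query:
SELECT id, category, price FROM products WHERE (category = 'Office' OR category = 'Sports') AND price > 998.67

Result:
(no rows)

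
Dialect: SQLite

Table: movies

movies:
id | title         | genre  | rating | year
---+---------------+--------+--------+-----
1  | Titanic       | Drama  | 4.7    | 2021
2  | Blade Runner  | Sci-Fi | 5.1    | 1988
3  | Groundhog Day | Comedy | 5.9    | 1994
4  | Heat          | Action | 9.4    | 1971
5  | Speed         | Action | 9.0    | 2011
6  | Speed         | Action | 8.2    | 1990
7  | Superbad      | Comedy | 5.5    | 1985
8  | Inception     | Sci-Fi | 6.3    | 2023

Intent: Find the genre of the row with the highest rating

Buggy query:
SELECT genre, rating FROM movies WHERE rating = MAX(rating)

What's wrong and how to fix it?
Bug: MAX(rating) is an aggregate and cannot be used directly in WHERE

Fix: Use a subquery: WHERE rating = (SELECT MAX(rating) FROM movies)

Corrected query:
SELECT genre, rating FROM movies WHERE rating = (SELECT MAX(rating) FROM movies)

Result:
genre  | rating
-------+-------
Action | 9.4   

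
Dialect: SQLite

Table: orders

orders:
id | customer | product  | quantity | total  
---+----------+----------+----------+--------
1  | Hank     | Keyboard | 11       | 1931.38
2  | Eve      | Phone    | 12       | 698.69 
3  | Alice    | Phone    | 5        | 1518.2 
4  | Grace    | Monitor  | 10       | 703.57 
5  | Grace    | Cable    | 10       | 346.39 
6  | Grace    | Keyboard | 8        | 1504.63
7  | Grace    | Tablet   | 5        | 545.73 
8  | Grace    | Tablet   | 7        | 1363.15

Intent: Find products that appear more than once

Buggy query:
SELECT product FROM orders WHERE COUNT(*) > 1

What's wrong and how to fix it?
Bug: WHERE can't reference COUNT(*); aggregates are computed after WHERE

Fix: GROUP BY product, then filter groups with HAVING COUNT(*) > 1

Corrected query:
SELECT product FROM orders GROUP BY product HAVING COUNT(*) > 1

Result:
product 
--------
Keyboard
Phone   
Tablet  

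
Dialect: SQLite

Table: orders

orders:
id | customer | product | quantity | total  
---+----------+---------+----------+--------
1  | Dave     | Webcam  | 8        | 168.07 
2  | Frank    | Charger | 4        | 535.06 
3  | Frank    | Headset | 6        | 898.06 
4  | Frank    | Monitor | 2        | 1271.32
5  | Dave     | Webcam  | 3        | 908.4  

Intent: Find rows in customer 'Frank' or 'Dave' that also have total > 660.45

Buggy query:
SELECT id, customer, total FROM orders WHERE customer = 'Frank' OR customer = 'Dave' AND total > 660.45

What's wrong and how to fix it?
Bug: AND binds tighter than OR, so this parses as customer = 'Frank' OR (customer = 'Dave' AND total > 660.45)

Fix: Add parentheses around the OR so the AND applies to both alternatives

Corrected query:
SELECT id, customer, total FROM orders WHERE (customer = 'Frank' OR customer = 'Dave') AND total > 660.45

Result:
id | customer | total  
---+----------+--------
3  | Frank    | 898.06 
4  | Frank    | 1271.32
5  | Dave     | 908.4  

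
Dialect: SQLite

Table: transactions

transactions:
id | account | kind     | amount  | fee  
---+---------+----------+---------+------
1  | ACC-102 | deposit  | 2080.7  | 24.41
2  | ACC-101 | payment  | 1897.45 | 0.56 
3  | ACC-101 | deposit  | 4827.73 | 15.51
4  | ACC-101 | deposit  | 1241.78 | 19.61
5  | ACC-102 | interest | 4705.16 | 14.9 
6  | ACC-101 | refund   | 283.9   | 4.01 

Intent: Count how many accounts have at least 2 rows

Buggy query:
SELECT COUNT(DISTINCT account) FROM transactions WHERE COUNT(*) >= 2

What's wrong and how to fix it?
Bug: WHERE filters individual rows, not groups, so a group-level COUNT is invalid there

Fix: Group first with HAVING COUNT(*) >= 2, then COUNT the resulting groups

Corrected query:
SELECT COUNT(*) FROM (SELECT account FROM transactions GROUP BY account HAVING COUNT(*) >= 2)

Result:
COUNT(*)
--------
2       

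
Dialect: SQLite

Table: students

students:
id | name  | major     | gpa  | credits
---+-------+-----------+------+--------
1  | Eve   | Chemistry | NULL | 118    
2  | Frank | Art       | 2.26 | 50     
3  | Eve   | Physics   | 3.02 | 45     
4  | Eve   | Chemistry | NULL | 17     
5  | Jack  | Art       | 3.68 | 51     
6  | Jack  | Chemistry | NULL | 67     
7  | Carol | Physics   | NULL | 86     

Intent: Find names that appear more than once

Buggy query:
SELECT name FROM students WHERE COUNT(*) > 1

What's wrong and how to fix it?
Bug: COUNT(*) is an aggregate and cannot be used in WHERE

Fix: GROUP BY name, then filter groups with HAVING COUNT(*) > 1

Corrected query:
SELECT name FROM students GROUP BY name HAVING COUNT(*) > 1

Result:
name
----
Eve 
Jack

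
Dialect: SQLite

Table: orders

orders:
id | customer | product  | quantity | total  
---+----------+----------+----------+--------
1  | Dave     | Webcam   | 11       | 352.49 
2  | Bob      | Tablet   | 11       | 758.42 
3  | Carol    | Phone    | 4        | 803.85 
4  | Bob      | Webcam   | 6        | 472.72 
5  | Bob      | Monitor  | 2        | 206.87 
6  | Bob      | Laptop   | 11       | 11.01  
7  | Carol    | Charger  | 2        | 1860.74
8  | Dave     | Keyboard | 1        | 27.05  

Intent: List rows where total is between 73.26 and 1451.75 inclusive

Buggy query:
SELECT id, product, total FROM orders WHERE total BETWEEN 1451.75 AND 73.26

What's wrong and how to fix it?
Bug: BETWEEN expects the lower bound first; with 1451.75 AND 73.26 the range is empty

Fix: Swap the bounds so the smaller value comes first

Corrected query:
SELECT id, product, total FROM orders WHERE total BETWEEN 73.26 AND 1451.75

Result:
id | product | total 
---+---------+-------
1  | Webcam  | 352.49
2  | Tablet  | 758.42
3  | Phone   | 803.85
4  | Webcam  | 472.72
5  | Monitor | 206.87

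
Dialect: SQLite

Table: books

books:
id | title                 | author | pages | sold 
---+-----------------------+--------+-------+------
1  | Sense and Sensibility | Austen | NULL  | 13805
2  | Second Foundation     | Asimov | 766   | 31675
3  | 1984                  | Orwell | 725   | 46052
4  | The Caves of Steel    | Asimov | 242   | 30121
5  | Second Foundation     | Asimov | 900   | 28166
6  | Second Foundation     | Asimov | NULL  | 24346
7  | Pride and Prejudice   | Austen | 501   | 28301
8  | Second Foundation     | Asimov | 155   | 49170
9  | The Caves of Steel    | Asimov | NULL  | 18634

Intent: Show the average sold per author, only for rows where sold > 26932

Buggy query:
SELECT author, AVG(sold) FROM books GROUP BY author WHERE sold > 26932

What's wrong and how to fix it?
Bug: Row-level WHERE must come before GROUP BY in the clause order

Fix: Move the WHERE clause before GROUP BY

Corrected query:
SELECT author, AVG(sold) FROM books WHERE sold > 26932 GROUP BY author

Result:
author | AVG(sold)
-------+----------
Asimov | 34783    
Austen | 28301    
Orwell | 46052    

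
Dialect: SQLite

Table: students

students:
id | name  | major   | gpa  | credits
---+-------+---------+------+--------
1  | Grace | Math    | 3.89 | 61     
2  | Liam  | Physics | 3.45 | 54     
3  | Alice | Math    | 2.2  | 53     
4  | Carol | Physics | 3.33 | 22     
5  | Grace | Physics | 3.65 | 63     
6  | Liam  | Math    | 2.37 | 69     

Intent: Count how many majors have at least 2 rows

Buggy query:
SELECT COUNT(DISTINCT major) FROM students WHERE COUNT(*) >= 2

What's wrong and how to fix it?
Bug: WHERE filters individual rows, not groups, so a group-level COUNT is invalid there

Fix: Group first with HAVING COUNT(*) >= 2, then COUNT the resulting groups

Corrected query:
SELECT COUNT(*) FROM (SELECT major FROM students GROUP BY major HAVING COUNT(*) >= 2)

Result:
COUNT(*)
--------
2       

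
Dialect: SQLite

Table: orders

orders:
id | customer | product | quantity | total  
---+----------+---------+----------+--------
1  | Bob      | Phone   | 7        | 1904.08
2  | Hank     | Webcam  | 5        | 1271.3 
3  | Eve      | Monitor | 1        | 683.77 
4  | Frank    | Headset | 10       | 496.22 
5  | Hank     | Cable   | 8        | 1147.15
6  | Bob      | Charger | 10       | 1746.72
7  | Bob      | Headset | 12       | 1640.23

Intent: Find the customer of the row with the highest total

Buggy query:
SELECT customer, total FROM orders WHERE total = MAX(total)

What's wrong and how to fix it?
Bug: WHERE is evaluated per row; an aggregate over the whole table isn't defined there

Fix: Wrap MAX in a scalar subquery so WHERE compares against a single value

Corrected query:
SELECT customer, total FROM orders WHERE total = (SELECT MAX(total) FROM orders)

Result:
customer | total  
---------+--------
Bob      | 1904.08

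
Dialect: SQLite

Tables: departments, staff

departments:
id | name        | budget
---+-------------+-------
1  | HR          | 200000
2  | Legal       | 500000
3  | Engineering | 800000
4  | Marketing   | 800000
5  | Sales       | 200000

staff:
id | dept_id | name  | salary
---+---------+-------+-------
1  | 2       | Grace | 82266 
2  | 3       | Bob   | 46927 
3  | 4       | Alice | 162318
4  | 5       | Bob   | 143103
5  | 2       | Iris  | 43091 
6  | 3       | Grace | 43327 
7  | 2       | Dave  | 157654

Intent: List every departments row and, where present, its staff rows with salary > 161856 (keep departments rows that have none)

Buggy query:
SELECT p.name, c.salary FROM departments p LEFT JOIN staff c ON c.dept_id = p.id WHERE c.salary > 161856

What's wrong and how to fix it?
Bug: A WHERE condition on the right-hand table after LEFT JOIN drops unmatched parents

Fix: Put 'c.salary > 161856' in the JOIN's ON clause instead of WHERE

Corrected query:
SELECT p.name, c.salary FROM departments p LEFT JOIN staff c ON c.dept_id = p.id AND c.salary > 161856

Result:
name        | salary
------------+-------
HR          | NULL  
Legal       | NULL  
Engineering | NULL  
Marketing   | 162318
Sales       | NULL  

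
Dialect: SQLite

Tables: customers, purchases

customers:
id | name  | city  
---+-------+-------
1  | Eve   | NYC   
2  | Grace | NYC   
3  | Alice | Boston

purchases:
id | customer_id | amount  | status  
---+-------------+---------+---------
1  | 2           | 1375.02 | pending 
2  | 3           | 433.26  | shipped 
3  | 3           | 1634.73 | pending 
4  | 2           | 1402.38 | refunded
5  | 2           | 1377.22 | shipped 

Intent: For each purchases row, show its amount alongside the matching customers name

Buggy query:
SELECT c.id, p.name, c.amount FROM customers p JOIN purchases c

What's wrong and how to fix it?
Bug: Missing join condition: each purchases row is matched to all customers rows instead of just its own

Fix: Add ON c.customer_id = p.id to the JOIN

Corrected query:
SELECT c.id, p.name, c.amount FROM customers p JOIN purchases c ON c.customer_id = p.id

Result:
id | name  | amount 
---+-------+--------
1  | Grace | 1375.02
2  | Alice | 433.26 
3  | Alice | 1634.73
4  | Grace | 1402.38
5  | Grace | 1377.22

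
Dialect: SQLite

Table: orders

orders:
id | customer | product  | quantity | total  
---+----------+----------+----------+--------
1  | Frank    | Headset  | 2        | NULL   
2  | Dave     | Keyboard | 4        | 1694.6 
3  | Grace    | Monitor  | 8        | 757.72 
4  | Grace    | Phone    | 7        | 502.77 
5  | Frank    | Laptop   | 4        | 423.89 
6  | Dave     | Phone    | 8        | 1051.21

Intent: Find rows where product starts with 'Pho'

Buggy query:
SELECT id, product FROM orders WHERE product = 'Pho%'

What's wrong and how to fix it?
Bug: Wildcards only work with LIKE; '=' treats '%' as a literal character

Fix: Replace '=' with LIKE so 'Pho%' is treated as a pattern

Corrected query:
SELECT id, product FROM orders WHERE product LIKE 'Pho%'

Result:
id | product
---+--------
4  | Phone  
6  | Phone  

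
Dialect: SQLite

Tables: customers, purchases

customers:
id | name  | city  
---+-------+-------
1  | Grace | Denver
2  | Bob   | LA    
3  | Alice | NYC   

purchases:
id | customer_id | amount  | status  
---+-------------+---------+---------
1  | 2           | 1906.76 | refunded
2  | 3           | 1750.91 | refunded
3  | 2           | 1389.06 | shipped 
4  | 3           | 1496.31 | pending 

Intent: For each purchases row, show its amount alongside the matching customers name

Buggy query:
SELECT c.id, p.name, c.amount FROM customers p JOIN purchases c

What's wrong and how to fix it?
Bug: Missing join condition: each purchases row is matched to all customers rows instead of just its own

Fix: Specify the join condition linking the foreign key to the parent id

Corrected query:
SELECT c.id, p.name, c.amount FROM customers p JOIN purchases c ON c.customer_id = p.id

Result:
id | name  | amount 
---+-------+--------
1  | Bob   | 1906.76
2  | Alice | 1750.91
3  | Bob   | 1389.06
4  | Alice | 1496.31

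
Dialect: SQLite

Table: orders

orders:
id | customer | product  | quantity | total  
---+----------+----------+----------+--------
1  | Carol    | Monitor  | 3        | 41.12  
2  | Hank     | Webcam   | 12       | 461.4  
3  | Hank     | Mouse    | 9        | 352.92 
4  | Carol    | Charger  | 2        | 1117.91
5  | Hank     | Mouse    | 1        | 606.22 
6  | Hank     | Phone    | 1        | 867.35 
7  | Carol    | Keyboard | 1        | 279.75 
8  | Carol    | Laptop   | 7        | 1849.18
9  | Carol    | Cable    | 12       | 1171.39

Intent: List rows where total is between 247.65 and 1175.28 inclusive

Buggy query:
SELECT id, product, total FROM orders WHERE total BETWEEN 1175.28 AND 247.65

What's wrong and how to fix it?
Bug: The bounds are reversed; BETWEEN a AND b requires a <= b to match anything

Fix: Write BETWEEN 247.65 AND 1175.28

Corrected query:
SELECT id, product, total FROM orders WHERE total BETWEEN 247.65 AND 1175.28

Result:
id | product  | total  
---+----------+--------
2  | Webcam   | 461.4  
3  | Mouse    | 352.92 
4  | Charger  | 1117.91
5  | Mouse    | 606.22 
6  | Phone    | 867.35 
7  | Keyboard | 279.75 
9  | Cable    | 1171.39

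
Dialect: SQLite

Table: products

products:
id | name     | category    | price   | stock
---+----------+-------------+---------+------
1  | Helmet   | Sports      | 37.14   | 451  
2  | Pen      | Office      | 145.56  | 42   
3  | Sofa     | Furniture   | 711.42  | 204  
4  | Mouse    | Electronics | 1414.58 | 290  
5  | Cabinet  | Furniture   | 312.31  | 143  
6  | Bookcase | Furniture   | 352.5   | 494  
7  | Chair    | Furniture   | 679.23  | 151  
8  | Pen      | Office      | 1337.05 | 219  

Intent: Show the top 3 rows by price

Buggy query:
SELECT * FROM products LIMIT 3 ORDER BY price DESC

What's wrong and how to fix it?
Bug: ORDER BY cannot follow LIMIT; LIMIT is the final clause

Fix: Sort with ORDER BY, then apply LIMIT

Corrected query:
SELECT * FROM products ORDER BY price DESC LIMIT 3

Result:
id | name  | category    | price   | stock
---+-------+-------------+---------+------
4  | Mouse | Electronics | 1414.58 | 290  
8  | Pen   | Office      | 1337.05 | 219  
3  | Sofa  | Furniture   | 711.42  | 204  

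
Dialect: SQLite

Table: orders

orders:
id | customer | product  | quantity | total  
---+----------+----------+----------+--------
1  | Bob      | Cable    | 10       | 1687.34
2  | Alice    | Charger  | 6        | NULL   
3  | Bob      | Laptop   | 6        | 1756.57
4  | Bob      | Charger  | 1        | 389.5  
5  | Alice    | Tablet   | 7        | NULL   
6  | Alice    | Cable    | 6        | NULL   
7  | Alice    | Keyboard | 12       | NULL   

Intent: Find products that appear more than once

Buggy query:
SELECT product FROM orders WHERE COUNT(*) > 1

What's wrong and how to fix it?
Bug: COUNT(*) is an aggregate and cannot be used in WHERE

Fix: Group first, then use HAVING for the count condition

Corrected query:
SELECT product FROM orders GROUP BY product HAVING COUNT(*) > 1

Result:
product
-------
Cable  
Charger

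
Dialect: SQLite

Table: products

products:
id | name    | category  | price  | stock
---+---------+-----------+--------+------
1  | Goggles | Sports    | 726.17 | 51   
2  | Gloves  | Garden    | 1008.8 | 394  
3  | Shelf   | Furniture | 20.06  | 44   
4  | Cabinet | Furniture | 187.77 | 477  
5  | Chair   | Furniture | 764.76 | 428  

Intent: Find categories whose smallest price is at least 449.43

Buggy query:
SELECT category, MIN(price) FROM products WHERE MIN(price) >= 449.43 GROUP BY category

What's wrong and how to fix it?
Bug: Aggregates like MIN are computed per group after WHERE runs

Fix: Use HAVING for the per-group MIN condition

Corrected query:
SELECT category, MIN(price) FROM products GROUP BY category HAVING MIN(price) >= 449.43

Result:
category | MIN(price)
---------+-----------
Garden   | 1008.8    
Sports   | 726.17    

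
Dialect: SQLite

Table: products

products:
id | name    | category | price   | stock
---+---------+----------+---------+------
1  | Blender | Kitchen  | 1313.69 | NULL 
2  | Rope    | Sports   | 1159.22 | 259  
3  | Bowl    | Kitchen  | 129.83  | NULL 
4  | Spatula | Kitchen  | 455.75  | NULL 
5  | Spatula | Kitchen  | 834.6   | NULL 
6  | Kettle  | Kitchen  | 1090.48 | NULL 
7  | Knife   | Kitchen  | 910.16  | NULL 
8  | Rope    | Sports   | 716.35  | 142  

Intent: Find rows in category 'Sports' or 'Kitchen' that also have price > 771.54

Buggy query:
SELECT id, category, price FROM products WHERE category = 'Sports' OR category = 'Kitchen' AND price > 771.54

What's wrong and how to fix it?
Bug: Without parentheses, AND is evaluated before OR, so the price filter only applies to the 'Kitchen' branch

Fix: Add parentheses around the OR so the AND applies to both alternatives

Corrected query:
SELECT id, category, price FROM products WHERE (category = 'Sports' OR category = 'Kitchen') AND price > 771.54

Result:
id | category | price  
---+----------+--------
1  | Kitchen  | 1313.69
2  | Sports   | 1159.22
5  | Kitchen  | 834.6  
6  | Kitchen  | 1090.48
7  | Kitchen  | 910.16 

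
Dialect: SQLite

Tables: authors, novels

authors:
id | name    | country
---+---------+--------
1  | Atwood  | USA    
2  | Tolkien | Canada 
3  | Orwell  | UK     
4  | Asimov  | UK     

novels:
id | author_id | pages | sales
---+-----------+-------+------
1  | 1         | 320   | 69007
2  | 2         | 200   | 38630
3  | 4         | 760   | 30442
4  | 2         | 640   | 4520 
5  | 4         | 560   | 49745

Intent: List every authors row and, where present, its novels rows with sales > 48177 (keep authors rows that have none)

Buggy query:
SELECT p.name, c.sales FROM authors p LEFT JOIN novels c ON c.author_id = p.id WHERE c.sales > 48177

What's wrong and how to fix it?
Bug: A WHERE condition on the right-hand table after LEFT JOIN drops unmatched parents

Fix: Move the right-table condition into the ON clause so unmatched parents are kept

Corrected query:
SELECT p.name, c.sales FROM authors p LEFT JOIN novels c ON c.author_id = p.id AND c.sales > 48177

Result:
name    | sales
--------+------
Atwood  | 69007
Tolkien | NULL 
Orwell  | NULL 
Asimov  | 49745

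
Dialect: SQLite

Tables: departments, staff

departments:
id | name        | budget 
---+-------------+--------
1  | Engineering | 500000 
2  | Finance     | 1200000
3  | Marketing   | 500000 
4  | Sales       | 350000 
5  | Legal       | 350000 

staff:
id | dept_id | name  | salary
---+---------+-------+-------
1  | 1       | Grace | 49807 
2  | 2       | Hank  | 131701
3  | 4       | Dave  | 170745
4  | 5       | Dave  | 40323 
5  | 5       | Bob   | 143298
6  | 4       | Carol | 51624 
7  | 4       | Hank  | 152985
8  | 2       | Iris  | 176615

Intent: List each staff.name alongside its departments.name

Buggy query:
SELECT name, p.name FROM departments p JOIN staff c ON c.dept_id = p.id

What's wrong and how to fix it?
Bug: Both tables have a 'name' column; the unqualified reference is ambiguous

Fix: Prefix ambiguous columns with the table alias

Corrected query:
SELECT c.name, p.name FROM departments p JOIN staff c ON c.dept_id = p.id

Result:
name  | name       
------+------------
Grace | Engineering
Hank  | Finance    
Dave  | Sales      
Dave  | Legal      
Bob   | Legal      
Carol | Sales      
Hank  | Sales      
Iris  | Finance    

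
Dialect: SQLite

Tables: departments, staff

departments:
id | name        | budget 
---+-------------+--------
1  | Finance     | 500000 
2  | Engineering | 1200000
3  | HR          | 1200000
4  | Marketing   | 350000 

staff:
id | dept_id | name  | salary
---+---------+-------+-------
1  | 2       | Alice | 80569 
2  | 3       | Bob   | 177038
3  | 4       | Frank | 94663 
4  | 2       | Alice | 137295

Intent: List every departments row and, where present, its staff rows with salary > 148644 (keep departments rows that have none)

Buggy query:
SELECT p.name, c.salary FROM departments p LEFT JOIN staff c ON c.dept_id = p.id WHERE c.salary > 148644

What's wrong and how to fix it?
Bug: Filtering c.salary in WHERE discards the NULL rows produced by LEFT JOIN, turning it into an inner join

Fix: Put 'c.salary > 148644' in the JOIN's ON clause instead of WHERE

Corrected query:
SELECT p.name, c.salary FROM departments p LEFT JOIN staff c ON c.dept_id = p.id AND c.salary > 148644

Result:
name        | salary
------------+-------
Finance     | NULL  
Engineering | NULL  
HR          | 177038
Marketing   | NULL  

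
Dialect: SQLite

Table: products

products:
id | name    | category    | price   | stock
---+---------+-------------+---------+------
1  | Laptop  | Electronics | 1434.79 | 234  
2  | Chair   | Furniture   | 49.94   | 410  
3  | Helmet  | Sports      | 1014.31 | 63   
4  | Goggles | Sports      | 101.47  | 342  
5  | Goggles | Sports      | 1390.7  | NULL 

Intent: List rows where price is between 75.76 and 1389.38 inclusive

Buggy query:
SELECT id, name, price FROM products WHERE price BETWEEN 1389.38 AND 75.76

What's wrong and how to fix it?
Bug: BETWEEN expects the lower bound first; with 1389.38 AND 75.76 the range is empty

Fix: Swap the bounds so the smaller value comes first

Corrected query:
SELECT id, name, price FROM products WHERE price BETWEEN 75.76 AND 1389.38

Result:
id | name    | price  
---+---------+--------
3  | Helmet  | 1014.31
4  | Goggles | 101.47 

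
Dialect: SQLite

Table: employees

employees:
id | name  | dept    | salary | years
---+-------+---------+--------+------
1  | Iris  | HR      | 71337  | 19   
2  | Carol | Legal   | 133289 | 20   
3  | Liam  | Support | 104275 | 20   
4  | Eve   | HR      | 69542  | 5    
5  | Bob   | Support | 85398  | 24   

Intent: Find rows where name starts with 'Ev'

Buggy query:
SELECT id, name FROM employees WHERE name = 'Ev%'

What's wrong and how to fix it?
Bug: '=' compares the literal string including the % character; pattern matching needs LIKE

Fix: Replace '=' with LIKE so 'Ev%' is treated as a pattern

Corrected query:
SELECT id, name FROM employees WHERE name LIKE 'Ev%'

Result:
id | name
---+-----
4  | Eve 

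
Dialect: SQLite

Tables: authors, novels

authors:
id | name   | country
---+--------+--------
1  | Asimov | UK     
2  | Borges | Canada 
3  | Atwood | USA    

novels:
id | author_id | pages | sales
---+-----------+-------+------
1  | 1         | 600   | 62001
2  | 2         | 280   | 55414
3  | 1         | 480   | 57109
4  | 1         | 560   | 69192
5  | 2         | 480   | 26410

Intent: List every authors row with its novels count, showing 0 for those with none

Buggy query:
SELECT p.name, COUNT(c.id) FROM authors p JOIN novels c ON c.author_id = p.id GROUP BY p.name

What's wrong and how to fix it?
Bug: An inner join excludes parents with zero children

Fix: Use LEFT JOIN so parents without children still appear (COUNT(c.id) gives 0)

Corrected query:
SELECT p.name, COUNT(c.id) FROM authors p LEFT JOIN novels c ON c.author_id = p.id GROUP BY p.name

Result:
name   | COUNT(c.id)
-------+------------
Asimov | 3          
Atwood | 0          
Borges | 2          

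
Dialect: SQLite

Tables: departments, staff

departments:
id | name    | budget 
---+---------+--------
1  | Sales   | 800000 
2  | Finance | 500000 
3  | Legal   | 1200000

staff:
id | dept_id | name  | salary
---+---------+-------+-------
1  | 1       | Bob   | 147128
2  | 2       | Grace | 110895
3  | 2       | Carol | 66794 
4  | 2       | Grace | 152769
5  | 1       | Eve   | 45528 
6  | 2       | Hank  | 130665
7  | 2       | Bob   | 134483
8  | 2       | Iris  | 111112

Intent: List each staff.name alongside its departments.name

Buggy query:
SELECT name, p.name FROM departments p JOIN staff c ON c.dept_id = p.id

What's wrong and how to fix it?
Bug: Both tables have a 'name' column; the unqualified reference is ambiguous

Fix: Qualify the column with its table alias (c.name)

Corrected query:
SELECT c.name, p.name FROM departments p JOIN staff c ON c.dept_id = p.id

Result:
name  | name   
------+--------
Bob   | Sales  
Grace | Finance
Carol | Finance
Grace | Finance
Eve   | Sales  
Hank  | Finance
Bob   | Finance
Iris  | Finance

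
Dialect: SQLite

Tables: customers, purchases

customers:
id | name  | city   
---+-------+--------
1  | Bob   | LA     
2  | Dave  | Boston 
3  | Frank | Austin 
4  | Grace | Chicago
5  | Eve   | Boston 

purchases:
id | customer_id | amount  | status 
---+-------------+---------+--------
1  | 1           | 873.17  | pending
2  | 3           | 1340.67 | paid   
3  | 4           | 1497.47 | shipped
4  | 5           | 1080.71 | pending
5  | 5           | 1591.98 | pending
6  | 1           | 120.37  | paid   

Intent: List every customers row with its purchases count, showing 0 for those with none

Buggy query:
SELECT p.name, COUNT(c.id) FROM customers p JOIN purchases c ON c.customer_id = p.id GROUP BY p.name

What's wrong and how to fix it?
Bug: An inner join excludes parents with zero children

Fix: Use LEFT JOIN so parents without children still appear (COUNT(c.id) gives 0)

Corrected query:
SELECT p.name, COUNT(c.id) FROM customers p LEFT JOIN purchases c ON c.customer_id = p.id GROUP BY p.name

Result:
name  | COUNT(c.id)
------+------------
Bob   | 2          
Dave  | 0          
Eve   | 2          
Frank | 1          
Grace | 1          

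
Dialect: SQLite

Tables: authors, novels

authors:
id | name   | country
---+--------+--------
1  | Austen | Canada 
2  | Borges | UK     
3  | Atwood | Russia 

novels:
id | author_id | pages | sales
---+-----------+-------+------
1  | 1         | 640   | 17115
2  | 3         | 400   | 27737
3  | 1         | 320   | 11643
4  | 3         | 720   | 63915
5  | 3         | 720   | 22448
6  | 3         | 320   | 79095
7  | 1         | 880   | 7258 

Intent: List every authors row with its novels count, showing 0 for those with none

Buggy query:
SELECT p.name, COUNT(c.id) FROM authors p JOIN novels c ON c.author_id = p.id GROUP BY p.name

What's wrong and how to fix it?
Bug: An inner join excludes parents with zero children

Fix: Use LEFT JOIN so parents without children still appear (COUNT(c.id) gives 0)

Corrected query:
SELECT p.name, COUNT(c.id) FROM authors p LEFT JOIN novels c ON c.author_id = p.id GROUP BY p.name

Result:
name   | COUNT(c.id)
-------+------------
Atwood | 4          
Austen | 3          
Borges | 0          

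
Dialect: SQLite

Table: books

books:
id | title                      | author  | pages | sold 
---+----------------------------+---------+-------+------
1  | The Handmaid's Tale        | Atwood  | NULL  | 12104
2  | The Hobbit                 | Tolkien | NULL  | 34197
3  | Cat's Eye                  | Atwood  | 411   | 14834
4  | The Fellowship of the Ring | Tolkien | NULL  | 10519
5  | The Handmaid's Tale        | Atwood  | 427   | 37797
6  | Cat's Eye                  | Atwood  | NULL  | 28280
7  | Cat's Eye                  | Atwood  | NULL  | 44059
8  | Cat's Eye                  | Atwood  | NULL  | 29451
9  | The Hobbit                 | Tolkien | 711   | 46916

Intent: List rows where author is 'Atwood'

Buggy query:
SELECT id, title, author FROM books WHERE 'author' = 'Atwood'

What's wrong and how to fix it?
Bug: 'author' in single quotes is a string literal, not the column; the comparison is literal-vs-literal and never true

Fix: Remove the quotes around the column name (or use double quotes for an identifier)

Corrected query:
SELECT id, title, author FROM books WHERE author = 'Atwood'

Result:
id | title               | author
---+---------------------+-------
1  | The Handmaid's Tale | Atwood
3  | Cat's Eye           | Atwood
5  | The Handmaid's Tale | Atwood
6  | Cat's Eye           | Atwood
7  | Cat's Eye           | Atwood
8  | Cat's Eye           | Atwood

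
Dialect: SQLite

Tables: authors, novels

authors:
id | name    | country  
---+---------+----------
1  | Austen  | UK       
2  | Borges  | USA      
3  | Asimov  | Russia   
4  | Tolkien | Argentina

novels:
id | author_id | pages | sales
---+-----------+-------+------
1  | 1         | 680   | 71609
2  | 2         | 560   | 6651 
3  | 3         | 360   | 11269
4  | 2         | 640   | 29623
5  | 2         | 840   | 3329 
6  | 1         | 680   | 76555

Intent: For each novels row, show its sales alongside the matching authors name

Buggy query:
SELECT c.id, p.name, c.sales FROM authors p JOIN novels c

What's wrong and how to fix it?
Bug: JOIN with no ON clause produces a cartesian product; every novels row pairs with every authors row

Fix: Specify the join condition linking the foreign key to the parent id

Corrected query:
SELECT c.id, p.name, c.sales FROM authors p JOIN novels c ON c.author_id = p.id

Result:
id | name   | sales
---+--------+------
1  | Austen | 71609
2  | Borges | 6651 
3  | Asimov | 11269
4  | Borges | 29623
5  | Borges | 3329 
6  | Austen | 76555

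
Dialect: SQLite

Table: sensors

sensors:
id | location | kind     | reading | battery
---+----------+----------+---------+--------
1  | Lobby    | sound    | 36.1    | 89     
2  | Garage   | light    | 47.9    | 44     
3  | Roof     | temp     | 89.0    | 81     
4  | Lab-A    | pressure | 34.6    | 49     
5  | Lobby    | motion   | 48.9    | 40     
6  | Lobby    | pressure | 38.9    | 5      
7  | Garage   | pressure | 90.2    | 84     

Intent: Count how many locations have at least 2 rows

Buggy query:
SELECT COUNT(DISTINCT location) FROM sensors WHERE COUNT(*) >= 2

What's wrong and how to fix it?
Bug: COUNT(*) cannot appear in WHERE; the per-group count doesn't exist yet

Fix: Use a subquery that GROUPs and filters with HAVING, then count its rows

Corrected query:
SELECT COUNT(*) FROM (SELECT location FROM sensors GROUP BY location HAVING COUNT(*) >= 2)

Result:
COUNT(*)
--------
2       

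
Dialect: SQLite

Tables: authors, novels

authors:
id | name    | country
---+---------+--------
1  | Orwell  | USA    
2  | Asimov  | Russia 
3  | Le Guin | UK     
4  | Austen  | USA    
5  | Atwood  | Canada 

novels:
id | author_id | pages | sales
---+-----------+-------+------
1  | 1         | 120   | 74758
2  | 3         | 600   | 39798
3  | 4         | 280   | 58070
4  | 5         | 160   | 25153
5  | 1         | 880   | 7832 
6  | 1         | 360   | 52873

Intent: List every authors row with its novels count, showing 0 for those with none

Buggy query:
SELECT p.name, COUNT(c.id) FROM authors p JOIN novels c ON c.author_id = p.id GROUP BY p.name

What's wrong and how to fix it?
Bug: An inner join excludes parents with zero children

Fix: Use LEFT JOIN so parents without children still appear (COUNT(c.id) gives 0)

Corrected query:
SELECT p.name, COUNT(c.id) FROM authors p LEFT JOIN novels c ON c.author_id = p.id GROUP BY p.name

Result:
name    | COUNT(c.id)
--------+------------
Asimov  | 0          
Atwood  | 1          
Austen  | 1          
Le Guin | 1          
Orwell  | 3          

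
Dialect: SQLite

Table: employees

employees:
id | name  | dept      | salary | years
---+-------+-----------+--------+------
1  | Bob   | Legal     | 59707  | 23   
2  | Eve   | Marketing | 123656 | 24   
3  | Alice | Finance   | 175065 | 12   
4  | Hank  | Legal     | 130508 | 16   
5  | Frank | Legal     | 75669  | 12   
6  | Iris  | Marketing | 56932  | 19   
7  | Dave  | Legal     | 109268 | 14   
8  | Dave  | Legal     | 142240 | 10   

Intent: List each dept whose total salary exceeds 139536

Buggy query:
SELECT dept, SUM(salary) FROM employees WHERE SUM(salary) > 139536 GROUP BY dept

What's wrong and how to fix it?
Bug: SUM(salary) is an aggregate, but WHERE filters rows before aggregation

Fix: Use HAVING (which filters groups after aggregation) instead of WHERE

Corrected query:
SELECT dept, SUM(salary) FROM employees GROUP BY dept HAVING SUM(salary) > 139536

Result:
dept      | SUM(salary)
----------+------------
Finance   | 175065     
Legal     | 517392     
Marketing | 180588     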